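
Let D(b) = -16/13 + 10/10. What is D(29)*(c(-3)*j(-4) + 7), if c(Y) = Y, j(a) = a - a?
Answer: -21/13 ≈ -1.6154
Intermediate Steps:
D(b) = -3/13 (D(b) = -16*1/13 + 10*(⅒) = -16/13 + 1 = -3/13)
j(a) = 0
D(29)*(c(-3)*j(-4) + 7) = -3*(-3*0 + 7)/13 = -3*(0 + 7)/13 = -3/13*7 = -21/13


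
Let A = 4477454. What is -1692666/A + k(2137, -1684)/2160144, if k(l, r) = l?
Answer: -1823416992353/4835972696688 ≈ -0.37705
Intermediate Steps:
-1692666/A + k(2137, -1684)/2160144 = -1692666/4477454 + 2137/2160144 = -1692666*1/4477454 + 2137*(1/2160144) = -846333/2238727 + 2137/2160144 = -1823416992353/4835972696688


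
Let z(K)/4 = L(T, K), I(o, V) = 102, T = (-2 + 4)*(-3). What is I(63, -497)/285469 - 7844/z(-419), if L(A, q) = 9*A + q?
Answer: 559852955/135026837 ≈ 4.1462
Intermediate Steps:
T = -6 (T = 2*(-3) = -6)
L(A, q) = q + 9*A
z(K) = -216 + 4*K (z(K) = 4*(K + 9*(-6)) = 4*(K - 54) = 4*(-54 + K) = -216 + 4*K)
I(63, -497)/285469 - 7844/z(-419) = 102/285469 - 7844/(-216 + 4*(-419)) = 102*(1/285469) - 7844/(-216 - 1676) = 102/285469 - 7844/(-1892) = 102/285469 - 7844*(-1/1892) = 102/285469 + 1961/473 = 559852955/135026837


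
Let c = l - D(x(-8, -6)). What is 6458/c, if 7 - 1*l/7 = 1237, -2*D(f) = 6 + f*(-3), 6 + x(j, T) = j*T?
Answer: -3229/4335 ≈ -0.74487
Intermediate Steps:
x(j, T) = -6 + T*j (x(j, T) = -6 + j*T = -6 + T*j)
D(f) = -3 + 3*f/2 (D(f) = -(6 + f*(-3))/2 = -(6 - 3*f)/2 = -3 + 3*f/2)
l = -8610 (l = 49 - 7*1237 = 49 - 8659 = -8610)
c = -8670 (c = -8610 - (-3 + 3*(-6 - 6*(-8))/2) = -8610 - (-3 + 3*(-6 + 48)/2) = -8610 - (-3 + (3/2)*42) = -8610 - (-3 + 63) = -8610 - 1*60 = -8610 - 60 = -8670)
6458/c = 6458/(-8670) = 6458*(-1/8670) = -3229/4335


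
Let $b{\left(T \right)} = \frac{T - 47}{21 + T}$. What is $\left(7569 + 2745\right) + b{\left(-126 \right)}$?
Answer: $\frac{1083143}{105} \approx 10316.0$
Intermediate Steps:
$b{\left(T \right)} = \frac{-47 + T}{21 + T}$
$\left(7569 + 2745\right) + b{\left(-126 \right)} = \left(7569 + 2745\right) + \frac{-47 - 126}{21 - 126} = 10314 + \frac{1}{-105} \left(-173\right) = 10314 - - \frac{173}{105} = 10314 + \frac{173}{105} = \frac{1083143}{105}$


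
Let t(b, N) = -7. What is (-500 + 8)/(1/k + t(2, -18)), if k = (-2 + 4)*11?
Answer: 3608/51 ≈ 70.745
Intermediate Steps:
k = 22 (k = 2*11 = 22)
(-500 + 8)/(1/k + t(2, -18)) = (-500 + 8)/(1/22 - 7) = -492/(1/22 - 7) = -492/(-153/22) = -492*(-22/153) = 3608/51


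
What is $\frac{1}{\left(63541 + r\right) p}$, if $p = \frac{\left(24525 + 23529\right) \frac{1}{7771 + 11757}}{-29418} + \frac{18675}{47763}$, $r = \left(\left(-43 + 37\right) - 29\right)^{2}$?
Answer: $\frac{254061437844}{6432235226432171} \approx 3.9498 \cdot 10^{-5}$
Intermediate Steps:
$r = 1225$ ($r = \left(-6 - 29\right)^{2} = \left(-35\right)^{2} = 1225$)
$p = \frac{198629998037}{508122875688}$ ($p = \frac{48054}{19528} \left(- \frac{1}{29418}\right) + 18675 \cdot \frac{1}{47763} = 48054 \cdot \frac{1}{19528} \left(- \frac{1}{29418}\right) + \frac{2075}{5307} = \frac{24027}{9764} \left(- \frac{1}{29418}\right) + \frac{2075}{5307} = - \frac{8009}{95745784} + \frac{2075}{5307} = \frac{198629998037}{508122875688} \approx 0.39091$)
$\frac{1}{\left(63541 + r\right) p} = \frac{1}{\left(63541 + 1225\right) \frac{198629998037}{508122875688}} = \frac{1}{64766} \cdot \frac{508122875688}{198629998037} = \frac{254061437844}{6432235226432171}$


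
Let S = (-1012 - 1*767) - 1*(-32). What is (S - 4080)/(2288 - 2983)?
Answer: 5827/695 ≈ 8.3842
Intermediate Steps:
S = -1747 (S = (-1012 - 767) + 32 = -1779 + 32 = -1747)
(S - 4080)/(2288 - 2983) = (-1747 - 4080)/(2288 - 2983) = -5827/(-695) = -5827*(-1/695) = 5827/695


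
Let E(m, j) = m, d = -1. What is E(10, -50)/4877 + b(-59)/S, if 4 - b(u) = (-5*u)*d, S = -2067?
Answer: -110581/775443 ≈ -0.14260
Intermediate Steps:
b(u) = 4 - 5*u (b(u) = 4 - (-5*u)*(-1) = 4 - 5*u)
E(10, -50)/4877 + b(-59)/S = 10/4877 + (4 - 5*(-59))/(-2067) = 10*(1/4877) + (4 + 295)*(-1/2067) = 10/4877 + 299*(-1/2067) = 10/4877 - 23/159 = -110581/775443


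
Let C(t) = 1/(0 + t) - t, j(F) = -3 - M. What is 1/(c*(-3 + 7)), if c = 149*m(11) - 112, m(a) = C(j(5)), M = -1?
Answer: 1/446 ≈ 0.0022422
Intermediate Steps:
j(F) = -2 (j(F) = -3 - 1*(-1) = -3 + 1 = -2)
C(t) = 1/t - t
m(a) = 3/2 (m(a) = 1/(-2) - 1*(-2) = -1/2 + 2 = 3/2)
c = 223/2 (c = 149*(3/2) - 112 = 447/2 - 112 = 223/2 ≈ 111.50)
1/(c*(-3 + 7)) = 1/(223*(-3 + 7)/2) = 1/((223/2)*4) = 1/446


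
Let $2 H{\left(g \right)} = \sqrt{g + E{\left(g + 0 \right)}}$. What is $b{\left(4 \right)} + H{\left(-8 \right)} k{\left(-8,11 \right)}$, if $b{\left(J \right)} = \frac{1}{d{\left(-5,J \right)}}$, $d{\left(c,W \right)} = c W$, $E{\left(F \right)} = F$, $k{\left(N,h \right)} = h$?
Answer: $- \frac{1}{20} + 22 i \approx -0.05 + 22.0 i$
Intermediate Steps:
$d{\left(c,W \right)} = W c$
$b{\left(J \right)} = - \frac{1}{5 J}$ ($b{\left(J \right)} = \frac{1}{J \left(-5\right)} = \frac{1}{\left(-5\right) J} = - \frac{1}{5 J}$)
$H{\left(g \right)} = \frac{\sqrt{2} \sqrt{g}}{2}$ ($H{\left(g \right)} = \frac{\sqrt{g + \left(g + 0\right)}}{2} = \frac{\sqrt{g + g}}{2} = \frac{\sqrt{2 g}}{2} = \frac{\sqrt{2} \sqrt{g}}{2}$)
$b{\left(4 \right)} + H{\left(-8 \right)} k{\left(-8,11 \right)} = - \frac{1}{5 \cdot 4} + \frac{\sqrt{2} \sqrt{-8}}{2} \cdot 11 = \left(- \frac{1}{5}\right) \frac{1}{4} + \frac{\sqrt{2} \cdot 2 i \sqrt{2}}{2} \cdot 11 = - \frac{1}{20} + 2 i 11 = - \frac{1}{20} + 22 i$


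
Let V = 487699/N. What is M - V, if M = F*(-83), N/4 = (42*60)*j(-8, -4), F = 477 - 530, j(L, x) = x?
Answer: 177855379/40320 ≈ 4411.1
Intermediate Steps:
F = -53
N = -40320 (N = 4*((42*60)*(-4)) = 4*(2520*(-4)) = 4*(-10080) = -40320)
M = 4399 (M = -53*(-83) = 4399)
V = -487699/40320 (V = 487699/(-40320) = 487699*(-1/40320) = -487699/40320 ≈ -12.096)
M - V = 4399 - 1*(-487699/40320) = 4399 + 487699/40320 = 177855379/40320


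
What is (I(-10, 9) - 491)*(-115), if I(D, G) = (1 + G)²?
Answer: 44965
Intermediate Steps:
(I(-10, 9) - 491)*(-115) = ((1 + 9)² - 491)*(-115) = (10² - 491)*(-115) = (100 - 491)*(-115) = -391*(-115) = 44965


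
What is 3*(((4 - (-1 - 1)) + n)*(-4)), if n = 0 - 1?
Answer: -60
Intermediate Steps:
n = -1
3*(((4 - (-1 - 1)) + n)*(-4)) = 3*(((4 - (-1 - 1)) - 1)*(-4)) = 3*(((4 - 1*(-2)) - 1)*(-4)) = 3*(((4 + 2) - 1)*(-4)) = 3*((6 - 1)*(-4)) = 3*(5*(-4)) = 3*(-20) = -60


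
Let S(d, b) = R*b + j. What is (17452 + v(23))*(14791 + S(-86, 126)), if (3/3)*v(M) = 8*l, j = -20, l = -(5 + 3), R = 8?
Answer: 274365252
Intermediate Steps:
l = -8 (l = -1*8 = -8)
v(M) = -64 (v(M) = 8*(-8) = -64)
S(d, b) = -20 + 8*b (S(d, b) = 8*b - 20 = -20 + 8*b)
(17452 + v(23))*(14791 + S(-86, 126)) = (17452 - 64)*(14791 + (-20 + 8*126)) = 17388*(14791 + (-20 + 1008)) = 17388*(14791 + 988) = 17388*15779 = 274365252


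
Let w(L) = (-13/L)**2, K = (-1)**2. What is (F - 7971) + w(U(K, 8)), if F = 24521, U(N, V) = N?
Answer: 16719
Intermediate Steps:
K = 1
w(L) = 169/L**2
(F - 7971) + w(U(K, 8)) = (24521 - 7971) + 169/1**2 = 16550 + 169*1 = 16550 + 169 = 16719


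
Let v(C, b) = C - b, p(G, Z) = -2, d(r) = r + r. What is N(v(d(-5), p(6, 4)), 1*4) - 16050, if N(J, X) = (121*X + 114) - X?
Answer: -15456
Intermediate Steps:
d(r) = 2*r
N(J, X) = 114 + 120*X (N(J, X) = (114 + 121*X) - X = 114 + 120*X)
N(v(d(-5), p(6, 4)), 1*4) - 16050 = (114 + 120*(1*4)) - 16050 = (114 + 120*4) - 16050 = (114 + 480) - 16050 = 594 - 16050 = -15456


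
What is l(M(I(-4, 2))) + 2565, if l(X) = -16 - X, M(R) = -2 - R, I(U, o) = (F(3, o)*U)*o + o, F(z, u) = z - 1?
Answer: 2537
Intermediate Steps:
F(z, u) = -1 + z
I(U, o) = o + 2*U*o (I(U, o) = ((-1 + 3)*U)*o + o = (2*U)*o + o = 2*U*o + o = o + 2*U*o)
l(M(I(-4, 2))) + 2565 = (-16 - (-2 - 2*(1 + 2*(-4)))) + 2565 = (-16 - (-2 - 2*(1 - 8))) + 2565 = (-16 - (-2 - 2*(-7))) + 2565 = (-16 - (-2 - 1*(-14))) + 2565 = (-16 - (-2 + 14)) + 2565 = (-16 - 1*12) + 2565 = (-16 - 12) + 2565 = -28 + 2565 = 2537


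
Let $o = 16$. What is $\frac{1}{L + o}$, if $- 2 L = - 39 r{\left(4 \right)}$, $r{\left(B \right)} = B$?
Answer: $\frac{1}{94} \approx 0.010638$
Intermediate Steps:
$L = 78$ ($L = - \frac{\left(-39\right) 4}{2} = \left(- \frac{1}{2}\right) \left(-156\right) = 78$)
$\frac{1}{L + o} = \frac{1}{78 + 16} = \frac{1}{94}$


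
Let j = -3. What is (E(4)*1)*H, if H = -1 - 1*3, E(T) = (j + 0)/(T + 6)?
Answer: 6/5 ≈ 1.2000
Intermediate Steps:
E(T) = -3/(6 + T) (E(T) = (-3 + 0)/(T + 6) = -3/(6 + T))
H = -4 (H = -1 - 3 = -4)
(E(4)*1)*H = (-3/(6 + 4)*1)*(-4) = (-3/10*1)*(-4) = (-3*⅒*1)*(-4) = -3/10*1*(-4) = -3/10*(-4) = 6/5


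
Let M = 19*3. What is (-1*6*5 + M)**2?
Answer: 729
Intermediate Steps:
M = 57
(-1*6*5 + M)**2 = (-1*6*5 + 57)**2 = (-6*5 + 57)**2 = (-30 + 57)**2 = 27**2 = 729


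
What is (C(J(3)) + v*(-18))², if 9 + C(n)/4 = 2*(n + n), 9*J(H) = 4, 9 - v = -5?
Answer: 6390784/81 ≈ 78899.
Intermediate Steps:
v = 14 (v = 9 - 1*(-5) = 9 + 5 = 14)
J(H) = 4/9 (J(H) = (⅑)*4 = 4/9)
C(n) = -36 + 16*n (C(n) = -36 + 4*(2*(n + n)) = -36 + 4*(2*(2*n)) = -36 + 4*(4*n) = -36 + 16*n)
(C(J(3)) + v*(-18))² = ((-36 + 16*(4/9)) + 14*(-18))² = ((-36 + 64/9) - 252)² = (-260/9 - 252)² = (-2528/9)² = 6390784/81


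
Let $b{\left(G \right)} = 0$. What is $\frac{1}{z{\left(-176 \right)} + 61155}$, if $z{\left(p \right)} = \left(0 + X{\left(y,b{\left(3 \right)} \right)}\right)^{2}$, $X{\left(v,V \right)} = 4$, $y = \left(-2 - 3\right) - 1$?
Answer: $\frac{1}{61171} \approx 1.6348 \cdot 10^{-5}$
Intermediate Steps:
$y = -6$ ($y = -5 - 1 = -6$)
$z{\left(p \right)} = 16$ ($z{\left(p \right)} = \left(0 + 4\right)^{2} = 4^{2} = 16$)
$\frac{1}{z{\left(-176 \right)} + 61155} = \frac{1}{16 + 61155} = \frac{1}{61171}$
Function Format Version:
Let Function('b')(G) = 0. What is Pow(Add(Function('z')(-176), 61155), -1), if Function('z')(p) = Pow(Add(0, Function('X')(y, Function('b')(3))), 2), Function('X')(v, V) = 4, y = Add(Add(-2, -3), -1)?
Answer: Rational(1, 61171) ≈ 1.6348e-5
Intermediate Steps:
y = -6 (y = Add(-5, -1) = -6)
Function('z')(p) = 16 (Function('z')(p) = Pow(Add(0, 4), 2) = Pow(4, 2) = 16)
Pow(Add(Function('z')(-176), 61155), -1) = Pow(Add(16, 61155), -1) = Pow(61171, -1) = Rational(1, 61171)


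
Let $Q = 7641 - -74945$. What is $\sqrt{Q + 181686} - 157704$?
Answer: $-157704 + 4 \sqrt{16517} \approx -1.5719 \cdot 10^{5}$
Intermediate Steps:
$Q = 82586$ ($Q = 7641 + 74945 = 82586$)
$\sqrt{Q + 181686} - 157704 = \sqrt{82586 + 181686} - 157704 = \sqrt{264272} - 157704 = 4 \sqrt{16517} - 157704 = -157704 + 4 \sqrt{16517}$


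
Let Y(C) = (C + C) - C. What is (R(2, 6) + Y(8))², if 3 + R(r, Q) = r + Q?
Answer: 169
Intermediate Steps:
Y(C) = C (Y(C) = 2*C - C = C)
R(r, Q) = -3 + Q + r (R(r, Q) = -3 + (r + Q) = -3 + (Q + r) = -3 + Q + r)
(R(2, 6) + Y(8))² = ((-3 + 6 + 2) + 8)² = (5 + 8)² = 13² = 169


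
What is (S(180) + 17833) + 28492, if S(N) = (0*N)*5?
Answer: 46325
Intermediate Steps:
S(N) = 0 (S(N) = 0*5 = 0)
(S(180) + 17833) + 28492 = (0 + 17833) + 28492 = 17833 + 28492 = 46325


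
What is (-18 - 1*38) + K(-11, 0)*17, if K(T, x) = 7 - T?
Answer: 250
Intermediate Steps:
(-18 - 1*38) + K(-11, 0)*17 = (-18 - 1*38) + (7 - 1*(-11))*17 = (-18 - 38) + (7 + 11)*17 = -56 + 18*17 = -56 + 306 = 250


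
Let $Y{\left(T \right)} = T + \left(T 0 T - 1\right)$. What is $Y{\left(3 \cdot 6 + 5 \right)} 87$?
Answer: $1914$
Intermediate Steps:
$Y{\left(T \right)} = -1 + T$ ($Y{\left(T \right)} = T - \left(1 + 0 T\right) = T + \left(0 - 1\right) = T - 1 = -1 + T$)
$Y{\left(3 \cdot 6 + 5 \right)} 87 = \left(-1 + \left(3 \cdot 6 + 5\right)\right) 87 = \left(-1 + \left(18 + 5\right)\right) 87 = \left(-1 + 23\right) 87 = 22 \cdot 87 = 1914$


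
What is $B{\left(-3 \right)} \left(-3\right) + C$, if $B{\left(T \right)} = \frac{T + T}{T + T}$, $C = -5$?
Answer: $-8$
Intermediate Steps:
$B{\left(T \right)} = 1$ ($B{\left(T \right)} = \frac{2 T}{2 T} = 2 T \frac{1}{2 T} = 1$)
$B{\left(-3 \right)} \left(-3\right) + C = 1 \left(-3\right) - 5 = -3 - 5 = -8$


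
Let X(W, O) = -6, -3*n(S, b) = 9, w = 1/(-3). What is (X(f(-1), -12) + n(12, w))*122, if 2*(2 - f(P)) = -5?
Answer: -1098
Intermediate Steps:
w = -⅓ ≈ -0.33333
f(P) = 9/2 (f(P) = 2 - ½*(-5) = 2 + 5/2 = 9/2)
n(S, b) = -3 (n(S, b) = -⅓*9 = -3)
(X(f(-1), -12) + n(12, w))*122 = (-6 - 3)*122 = -9*122 = -1098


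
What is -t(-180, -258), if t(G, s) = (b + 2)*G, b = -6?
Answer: -720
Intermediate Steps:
t(G, s) = -4*G (t(G, s) = (-6 + 2)*G = -4*G)
-t(-180, -258) = -(-4)*(-180) = -1*720 = -720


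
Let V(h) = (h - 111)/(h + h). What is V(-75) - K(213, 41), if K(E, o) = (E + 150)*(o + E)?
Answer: -2305019/25 ≈ -92201.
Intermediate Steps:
K(E, o) = (150 + E)*(E + o)
V(h) = (-111 + h)/(2*h) (V(h) = (-111 + h)/((2*h)) = (-111 + h)*(1/(2*h)) = (-111 + h)/(2*h))
V(-75) - K(213, 41) = (1/2)*(-111 - 75)/(-75) - (213**2 + 150*213 + 150*41 + 213*41) = (1/2)*(-1/75)*(-186) - (45369 + 31950 + 6150 + 8733) = 31/25 - 1*92202 = 31/25 - 92202 = -2305019/25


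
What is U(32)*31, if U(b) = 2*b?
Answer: 1984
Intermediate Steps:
U(32)*31 = (2*32)*31 = 64*31 = 1984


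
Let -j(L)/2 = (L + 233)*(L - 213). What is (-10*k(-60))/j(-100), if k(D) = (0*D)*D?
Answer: 0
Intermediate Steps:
j(L) = -2*(-213 + L)*(233 + L) (j(L) = -2*(L + 233)*(L - 213) = -2*(233 + L)*(-213 + L) = -2*(-213 + L)*(233 + L))
k(D) = 0 (k(D) = 0*D = 0)
(-10*k(-60))/j(-100) = (-10*0)/(99258 - 40*(-100) - 2*(-100)**2) = 0/(99258 + 4000 - 2*10000) = 0/(99258 + 4000 - 20000) = 0/83258 = 0*(1/83258) = 0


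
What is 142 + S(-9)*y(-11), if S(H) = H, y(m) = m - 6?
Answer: 295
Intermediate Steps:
y(m) = -6 + m
142 + S(-9)*y(-11) = 142 - 9*(-6 - 11) = 142 - 9*(-17) = 142 + 153 = 295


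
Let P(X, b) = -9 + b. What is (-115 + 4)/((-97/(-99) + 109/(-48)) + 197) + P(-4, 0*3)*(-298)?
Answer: 831252222/310003 ≈ 2681.4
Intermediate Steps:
(-115 + 4)/((-97/(-99) + 109/(-48)) + 197) + P(-4, 0*3)*(-298) = (-115 + 4)/((-97/(-99) + 109/(-48)) + 197) + (-9 + 0*3)*(-298) = -111/((-97*(-1/99) + 109*(-1/48)) + 197) + (-9 + 0)*(-298) = -111/((97/99 - 109/48) + 197) - 9*(-298) = -111/(-2045/1584 + 197) + 2682 = -111/310003/1584 + 2682 = -111*1584/310003 + 2682 = -175824/310003 + 2682 = 831252222/310003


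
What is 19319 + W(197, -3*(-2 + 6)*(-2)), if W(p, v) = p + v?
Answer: 19540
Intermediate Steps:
19319 + W(197, -3*(-2 + 6)*(-2)) = 19319 + (197 - 3*(-2 + 6)*(-2)) = 19319 + (197 - 3*4*(-2)) = 19319 + (197 - 12*(-2)) = 19319 + (197 + 24) = 19319 + 221 = 19540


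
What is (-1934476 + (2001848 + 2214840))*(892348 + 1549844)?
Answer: 5573599888704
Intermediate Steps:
(-1934476 + (2001848 + 2214840))*(892348 + 1549844) = (-1934476 + 4216688)*2442192 = 2282212*2442192 = 5573599888704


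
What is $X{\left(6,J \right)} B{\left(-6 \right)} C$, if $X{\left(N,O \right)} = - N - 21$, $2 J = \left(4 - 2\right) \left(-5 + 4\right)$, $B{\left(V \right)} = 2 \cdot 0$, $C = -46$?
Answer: $0$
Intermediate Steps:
$B{\left(V \right)} = 0$
$J = -1$ ($J = \frac{\left(4 - 2\right) \left(-5 + 4\right)}{2} = \frac{2 \left(-1\right)}{2} = \frac{1}{2} \left(-2\right) = -1$)
$X{\left(N,O \right)} = -21 - N$ ($X{\left(N,O \right)} = - N - 21 = -21 - N$)
$X{\left(6,J \right)} B{\left(-6 \right)} C = \left(-21 - 6\right) 0 \left(-46\right) = \left(-27\right) 0 \left(-46\right) = 0 \left(-46\right) = 0$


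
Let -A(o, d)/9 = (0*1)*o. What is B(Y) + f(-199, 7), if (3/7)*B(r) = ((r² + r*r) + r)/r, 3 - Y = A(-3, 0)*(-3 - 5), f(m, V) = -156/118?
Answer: 2657/177 ≈ 15.011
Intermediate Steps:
A(o, d) = 0 (A(o, d) = -9*0*1*o = -0*o = -9*0 = 0)
f(m, V) = -78/59 (f(m, V) = -156*1/118 = -78/59)
Y = 3 (Y = 3 - 0*(-3 - 5) = 3 - 0*(-8) = 3 - 1*0 = 3 + 0 = 3)
B(r) = 7*(r + 2*r²)/(3*r) (B(r) = 7*(((r² + r*r) + r)/r)/3 = 7*(((r² + r²) + r)/r)/3 = 7*((2*r² + r)/r)/3 = 7*((r + 2*r²)/r)/3 = 7*(r + 2*r²)/(3*r))
B(Y) + f(-199, 7) = (7/3 + (14/3)*3) - 78/59 = (7/3 + 14) - 78/59 = 49/3 - 78/59 = 2657/177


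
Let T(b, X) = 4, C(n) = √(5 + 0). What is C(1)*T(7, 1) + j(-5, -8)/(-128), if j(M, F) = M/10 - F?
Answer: -15/256 + 4*√5 ≈ 8.8857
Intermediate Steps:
C(n) = √5
j(M, F) = -F + M/10 (j(M, F) = M*(⅒) - F = M/10 - F = -F + M/10)
C(1)*T(7, 1) + j(-5, -8)/(-128) = √5*4 + (-1*(-8) + (⅒)*(-5))/(-128) = 4*√5 + (8 - ½)*(-1/128) = 4*√5 + (15/2)*(-1/128) = 4*√5 - 15/256 = -15/256 + 4*√5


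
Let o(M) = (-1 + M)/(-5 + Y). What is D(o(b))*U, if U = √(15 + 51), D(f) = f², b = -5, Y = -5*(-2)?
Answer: 36*√66/25 ≈ 11.699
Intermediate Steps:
Y = 10
o(M) = -⅕ + M/5 (o(M) = (-1 + M)/(-5 + 10) = (-1 + M)/5 = (-1 + M)*(⅕) = -⅕ + M/5)
U = √66 ≈ 8.1240
D(o(b))*U = (-⅕ + (⅕)*(-5))²*√66 = (-⅕ - 1)²*√66 = (-6/5)²*√66 = 36*√66/25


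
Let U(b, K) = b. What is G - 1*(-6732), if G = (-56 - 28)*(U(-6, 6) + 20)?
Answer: 5556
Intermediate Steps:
G = -1176 (G = (-56 - 28)*(-6 + 20) = -84*14 = -1176)
G - 1*(-6732) = -1176 - 1*(-6732) = -1176 + 6732 = 5556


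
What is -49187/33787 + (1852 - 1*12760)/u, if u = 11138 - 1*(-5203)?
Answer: -30059317/14156753 ≈ -2.1233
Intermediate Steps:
u = 16341 (u = 11138 + 5203 = 16341)
-49187/33787 + (1852 - 1*12760)/u = -49187/33787 + (1852 - 1*12760)/16341 = -49187*1/33787 + (1852 - 12760)*(1/16341) = -49187/33787 - 10908*1/16341 = -49187/33787 - 3636/5447 = -30059317/14156753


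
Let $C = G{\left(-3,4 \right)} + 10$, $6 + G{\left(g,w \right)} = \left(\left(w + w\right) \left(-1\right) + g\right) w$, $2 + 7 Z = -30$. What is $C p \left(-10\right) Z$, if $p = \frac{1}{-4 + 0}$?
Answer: $\frac{3200}{7} \approx 457.14$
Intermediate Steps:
$Z = - \frac{32}{7}$ ($Z = - \frac{2}{7} + \frac{1}{7} \left(-30\right) = - \frac{2}{7} - \frac{30}{7} = - \frac{32}{7} \approx -4.5714$)
$p = - \frac{1}{4}$ ($p = \frac{1}{-4} = - \frac{1}{4} \approx -0.25$)
$G{\left(g,w \right)} = -6 + w \left(g - 2 w\right)$ ($G{\left(g,w \right)} = -6 + \left(\left(w + w\right) \left(-1\right) + g\right) w = -6 + \left(2 w \left(-1\right) + g\right) w = -6 + \left(- 2 w + g\right) w = -6 + \left(g - 2 w\right) w = -6 + w \left(g - 2 w\right)$)
$C = -40$ ($C = \left(-6 - 2 \cdot 4^{2} - 12\right) + 10 = \left(-6 - 32 - 12\right) + 10 = -50 + 10 = -40$)
$C p \left(-10\right) Z = - 40 \left(\left(- \frac{1}{4}\right) \left(-10\right)\right) \left(- \frac{32}{7}\right) = \left(-40\right) \frac{5}{2} \left(- \frac{32}{7}\right) = \left(-100\right) \left(- \frac{32}{7}\right) = \frac{3200}{7}$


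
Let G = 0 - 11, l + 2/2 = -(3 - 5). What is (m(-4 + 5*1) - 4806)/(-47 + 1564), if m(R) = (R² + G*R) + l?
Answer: -4815/1517 ≈ -3.1740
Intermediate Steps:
l = 1 (l = -1 - (3 - 5) = -1 - 1*(-2) = -1 + 2 = 1)
G = -11
m(R) = 1 + R² - 11*R (m(R) = (R² - 11*R) + 1 = 1 + R² - 11*R)
(m(-4 + 5*1) - 4806)/(-47 + 1564) = ((1 + (-4 + 5*1)² - 11*(-4 + 5*1)) - 4806)/(-47 + 1564) = ((1 + (-4 + 5)² - 11*(-4 + 5)) - 4806)/1517 = ((1 + 1² - 11*1) - 4806)*(1/1517) = ((1 + 1 - 11) - 4806)*(1/1517) = (-9 - 4806)*(1/1517) = -4815*1/1517 = -4815/1517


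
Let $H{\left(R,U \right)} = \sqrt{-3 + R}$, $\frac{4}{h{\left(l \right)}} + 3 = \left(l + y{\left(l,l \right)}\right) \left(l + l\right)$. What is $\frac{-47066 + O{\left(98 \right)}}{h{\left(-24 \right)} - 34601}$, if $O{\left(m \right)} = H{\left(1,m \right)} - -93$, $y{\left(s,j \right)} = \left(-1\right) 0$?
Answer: $\frac{53971977}{39756545} - \frac{1149 i \sqrt{2}}{39756545} \approx 1.3576 - 4.0872 \cdot 10^{-5} i$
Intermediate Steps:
$y{\left(s,j \right)} = 0$
$h{\left(l \right)} = \frac{4}{-3 + 2 l^{2}}$ ($h{\left(l \right)} = \frac{4}{-3 + \left(l + 0\right) \left(l + l\right)} = \frac{4}{-3 + l 2 l} = \frac{4}{-3 + 2 l^{2}}$)
$O{\left(m \right)} = 93 + i \sqrt{2}$ ($O{\left(m \right)} = \sqrt{-3 + 1} - -93 = \sqrt{-2} + 93 = i \sqrt{2} + 93 = 93 + i \sqrt{2}$)
$\frac{-47066 + O{\left(98 \right)}}{h{\left(-24 \right)} - 34601} = \frac{-47066 + \left(93 + i \sqrt{2}\right)}{\frac{4}{-3 + 2 \left(-24\right)^{2}} - 34601} = \frac{-46973 + i \sqrt{2}}{\frac{4}{-3 + 2 \cdot 576} - 34601} = \frac{-46973 + i \sqrt{2}}{\frac{4}{-3 + 1152} - 34601} = \frac{-46973 + i \sqrt{2}}{\frac{4}{1149} - 34601} = \frac{-46973 + i \sqrt{2}}{- \frac{39756545}{1149}} = \left(-46973 + i \sqrt{2}\right) \left(- \frac{1149}{39756545}\right) = \frac{53971977}{39756545} - \frac{1149 i \sqrt{2}}{39756545}$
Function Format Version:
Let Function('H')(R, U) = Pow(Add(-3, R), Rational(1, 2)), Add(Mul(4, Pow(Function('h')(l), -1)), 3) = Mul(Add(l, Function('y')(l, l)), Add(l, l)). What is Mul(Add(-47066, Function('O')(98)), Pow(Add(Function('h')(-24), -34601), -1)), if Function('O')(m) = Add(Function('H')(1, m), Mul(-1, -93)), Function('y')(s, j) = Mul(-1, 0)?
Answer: Add(Rational(53971977, 39756545), Mul(Rational(-1149, 39756545), I, Pow(2, Rational(1, 2)))) ≈ Add(1.3576, Mul(-4.0872e-5, I))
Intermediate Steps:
Function('y')(s, j) = 0
Function('h')(l) = Mul(4, Pow(Add(-3, Mul(2, Pow(l, 2))), -1)) (Function('h')(l) = Mul(4, Pow(Add(-3, Mul(Add(l, 0), Add(l, l))), -1)) = Mul(4, Pow(Add(-3, Mul(l, Mul(2, l))), -1)) = Mul(4, Pow(Add(-3, Mul(2, Pow(l, 2))), -1)))
Function('O')(m) = Add(93, Mul(I, Pow(2, Rational(1, 2)))) (Function('O')(m) = Add(Pow(Add(-3, 1), Rational(1, 2)), Mul(-1, -93)) = Add(Pow(-2, Rational(1, 2)), 93) = Add(Mul(I, Pow(2, Rational(1, 2))), 93) = Add(93, Mul(I, Pow(2, Rational(1, 2)))))
Mul(Add(-47066, Function('O')(98)), Pow(Add(Function('h')(-24), -34601), -1)) = Mul(Add(-47066, Add(93, Mul(I, Pow(2, Rational(1, 2))))), Pow(Add(Mul(4, Pow(Add(-3, Mul(2, Pow(-24, 2))), -1)), -34601), -1)) = Mul(Add(-46973, Mul(I, Pow(2, Rational(1, 2)))), Pow(Add(Mul(4, Pow(Add(-3, Mul(2, 576)), -1)), -34601), -1)) = Mul(Add(-46973, Mul(I, Pow(2, Rational(1, 2)))), Pow(Add(Mul(4, Pow(Add(-3, 1152), -1)), -34601), -1)) = Mul(Add(-46973, Mul(I, Pow(2, Rational(1, 2)))), Pow(Add(Mul(4, Pow(1149, -1)), -34601), -1)) = Mul(Add(-46973, Mul(I, Pow(2, Rational(1, 2)))), Pow(Add(Mul(4, Rational(1, 1149)), -34601), -1)) = Mul(Add(-46973, Mul(I, Pow(2, Rational(1, 2)))), Pow(Add(Rational(4, 1149), -34601), -1)) = Mul(Add(-46973, Mul(I, Pow(2, Rational(1, 2)))), Pow(Rational(-39756545, 1149), -1)) = Mul(Add(-46973, Mul(I, Pow(2, Rational(1, 2)))), Rational(-1149, 39756545)) = Add(Rational(53971977, 39756545), Mul(Rational(-1149, 39756545), I, Pow(2, Rational(1, 2))))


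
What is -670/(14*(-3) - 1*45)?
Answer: 670/87 ≈ 7.7011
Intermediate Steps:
-670/(14*(-3) - 1*45) = -670/(-42 - 45) = -670/(-87) = -670*(-1/87) = 670/87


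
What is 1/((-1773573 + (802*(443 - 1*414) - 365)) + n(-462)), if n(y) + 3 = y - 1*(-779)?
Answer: -1/1750366 ≈ -5.7131e-7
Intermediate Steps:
n(y) = 776 + y (n(y) = -3 + (y - 1*(-779)) = -3 + (y + 779) = -3 + (779 + y) = 776 + y)
1/((-1773573 + (802*(443 - 1*414) - 365)) + n(-462)) = 1/((-1773573 + (802*(443 - 1*414) - 365)) + (776 - 462)) = 1/((-1773573 + (802*(443 - 414) - 365)) + 314) = 1/((-1773573 + (802*29 - 365)) + 314) = 1/((-1773573 + (23258 - 365)) + 314) = 1/((-1773573 + 22893) + 314) = 1/(-1750680 + 314) = 1/(-1750366) = -1/1750366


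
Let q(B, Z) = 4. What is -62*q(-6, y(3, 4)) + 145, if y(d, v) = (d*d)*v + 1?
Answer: -103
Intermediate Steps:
y(d, v) = 1 + v*d² (y(d, v) = d²*v + 1 = v*d² + 1 = 1 + v*d²)
-62*q(-6, y(3, 4)) + 145 = -62*4 + 145 = -248 + 145 = -103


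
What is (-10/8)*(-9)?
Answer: 45/4 ≈ 11.250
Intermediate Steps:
(-10/8)*(-9) = ((1/8)*(-10))*(-9) = -5/4*(-9) = 45/4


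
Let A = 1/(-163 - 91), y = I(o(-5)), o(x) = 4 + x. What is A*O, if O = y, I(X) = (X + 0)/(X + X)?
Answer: -1/508 ≈ -0.0019685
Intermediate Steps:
I(X) = ½ (I(X) = X/((2*X)) = X*(1/(2*X)) = ½)
y = ½ ≈ 0.50000
O = ½ ≈ 0.50000
A = -1/254 (A = 1/(-254) = -1/254 ≈ -0.0039370)
A*O = -1/254*½ = -1/508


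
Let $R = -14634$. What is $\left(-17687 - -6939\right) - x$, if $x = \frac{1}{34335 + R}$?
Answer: $- \frac{211746349}{19701} \approx -10748.0$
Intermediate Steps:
$x = \frac{1}{19701}$ ($x = \frac{1}{34335 - 14634} = \frac{1}{19701} \approx 5.0759 \cdot 10^{-5}$)
$\left(-17687 - -6939\right) - x = \left(-17687 - -6939\right) - \frac{1}{19701} = \left(-17687 + 6939\right) - \frac{1}{19701} = -10748 - \frac{1}{19701} = - \frac{211746349}{19701}$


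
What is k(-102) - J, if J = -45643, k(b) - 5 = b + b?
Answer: 45444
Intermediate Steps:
k(b) = 5 + 2*b (k(b) = 5 + (b + b) = 5 + 2*b)
k(-102) - J = (5 + 2*(-102)) - 1*(-45643) = (5 - 204) + 45643 = -199 + 45643 = 45444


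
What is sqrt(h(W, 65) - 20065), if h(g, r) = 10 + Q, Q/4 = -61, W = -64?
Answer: I*sqrt(20299) ≈ 142.47*I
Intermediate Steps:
Q = -244 (Q = 4*(-61) = -244)
h(g, r) = -234 (h(g, r) = 10 - 244 = -234)
sqrt(h(W, 65) - 20065) = sqrt(-234 - 20065) = sqrt(-20299) = I*sqrt(20299)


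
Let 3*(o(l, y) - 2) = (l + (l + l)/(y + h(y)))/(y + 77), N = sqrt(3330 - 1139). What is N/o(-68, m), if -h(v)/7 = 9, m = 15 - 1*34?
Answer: 3567*sqrt(2191)/5774 ≈ 28.917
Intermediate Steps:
m = -19 (m = 15 - 34 = -19)
h(v) = -63 (h(v) = -7*9 = -63)
N = sqrt(2191) ≈ 46.808
o(l, y) = 2 + (l + 2*l/(-63 + y))/(3*(77 + y)) (o(l, y) = 2 + ((l + (l + l)/(y - 63))/(y + 77))/3 = 2 + ((l + (2*l)/(-63 + y))/(77 + y))/3 = 2 + ((l + 2*l/(-63 + y))/(77 + y))/3 = 2 + (l + 2*l/(-63 + y))/(3*(77 + y)))
N/o(-68, m) = sqrt(2191)/(((-29106 - 61*(-68) + 6*(-19)**2 + 84*(-19) - 68*(-19))/(3*(-4851 + (-19)**2 + 14*(-19))))) = sqrt(2191)/(((-29106 + 4148 + 6*361 - 1596 + 1292)/(3*(-4851 + 361 - 266)))) = sqrt(2191)/(((1/3)*(-29106 + 4148 + 2166 - 1596 + 1292)/(-4756))) = sqrt(2191)/(((1/3)*(-1/4756)*(-23096))) = sqrt(2191)/(5774/3567) = sqrt(2191)*(3567/5774) = 3567*sqrt(2191)/5774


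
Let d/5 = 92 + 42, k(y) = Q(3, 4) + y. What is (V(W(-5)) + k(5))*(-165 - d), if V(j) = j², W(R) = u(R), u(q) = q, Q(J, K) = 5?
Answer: -29225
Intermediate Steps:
W(R) = R
k(y) = 5 + y
d = 670 (d = 5*(92 + 42) = 5*134 = 670)
(V(W(-5)) + k(5))*(-165 - d) = ((-5)² + (5 + 5))*(-165 - 1*670) = (25 + 10)*(-165 - 670) = 35*(-835) = -29225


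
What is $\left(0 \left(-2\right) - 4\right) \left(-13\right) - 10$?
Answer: $42$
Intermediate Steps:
$\left(0 \left(-2\right) - 4\right) \left(-13\right) - 10 = \left(0 - 4\right) \left(-13\right) - 10 = \left(-4\right) \left(-13\right) - 10 = 52 - 10 = 42$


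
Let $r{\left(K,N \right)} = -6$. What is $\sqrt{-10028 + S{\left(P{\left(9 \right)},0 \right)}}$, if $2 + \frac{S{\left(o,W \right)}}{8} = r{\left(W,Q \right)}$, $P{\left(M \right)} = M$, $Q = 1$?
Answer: $58 i \sqrt{3} \approx 100.46 i$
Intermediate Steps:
$S{\left(o,W \right)} = -64$ ($S{\left(o,W \right)} = -16 + 8 \left(-6\right) = -16 - 48 = -64$)
$\sqrt{-10028 + S{\left(P{\left(9 \right)},0 \right)}} = \sqrt{-10028 - 64} = \sqrt{-10092} = 58 i \sqrt{3}$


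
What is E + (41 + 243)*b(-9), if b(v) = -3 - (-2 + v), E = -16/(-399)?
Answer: 906544/399 ≈ 2272.0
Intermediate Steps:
E = 16/399 (E = -16*(-1/399) = 16/399 ≈ 0.040100)
b(v) = -1 - v (b(v) = -3 + (2 - v) = -1 - v)
E + (41 + 243)*b(-9) = 16/399 + (41 + 243)*(-1 - 1*(-9)) = 16/399 + 284*(-1 + 9) = 16/399 + 284*8 = 16/399 + 2272 = 906544/399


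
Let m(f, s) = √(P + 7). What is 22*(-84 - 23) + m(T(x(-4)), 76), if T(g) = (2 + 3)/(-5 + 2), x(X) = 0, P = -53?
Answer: -2354 + I*√46 ≈ -2354.0 + 6.7823*I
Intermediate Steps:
T(g) = -5/3 (T(g) = 5/(-3) = 5*(-⅓) = -5/3)
m(f, s) = I*√46 (m(f, s) = √(-53 + 7) = √(-46) = I*√46)
22*(-84 - 23) + m(T(x(-4)), 76) = 22*(-84 - 23) + I*√46 = 22*(-107) + I*√46 = -2354 + I*√46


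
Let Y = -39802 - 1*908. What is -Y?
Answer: 40710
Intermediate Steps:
Y = -40710 (Y = -39802 - 908 = -40710)
-Y = -1*(-40710) = 40710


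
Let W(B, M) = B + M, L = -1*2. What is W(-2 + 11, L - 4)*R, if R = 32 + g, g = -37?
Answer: -15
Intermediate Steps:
L = -2
R = -5 (R = 32 - 37 = -5)
W(-2 + 11, L - 4)*R = ((-2 + 11) + (-2 - 4))*(-5) = (9 - 6)*(-5) = 3*(-5) = -15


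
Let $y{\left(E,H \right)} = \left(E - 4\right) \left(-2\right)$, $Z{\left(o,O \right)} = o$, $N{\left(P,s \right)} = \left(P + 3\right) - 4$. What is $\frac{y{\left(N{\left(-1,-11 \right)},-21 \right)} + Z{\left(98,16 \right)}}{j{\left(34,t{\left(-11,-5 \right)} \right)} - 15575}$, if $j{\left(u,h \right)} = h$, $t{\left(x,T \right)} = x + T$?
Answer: $- \frac{110}{15591} \approx -0.0070553$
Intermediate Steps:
$N{\left(P,s \right)} = -1 + P$ ($N{\left(P,s \right)} = \left(3 + P\right) - 4 = -1 + P$)
$t{\left(x,T \right)} = T + x$
$y{\left(E,H \right)} = 8 - 2 E$ ($y{\left(E,H \right)} = \left(-4 + E\right) \left(-2\right) = 8 - 2 E$)
$\frac{y{\left(N{\left(-1,-11 \right)},-21 \right)} + Z{\left(98,16 \right)}}{j{\left(34,t{\left(-11,-5 \right)} \right)} - 15575} = \frac{\left(8 - 2 \left(-1 - 1\right)\right) + 98}{\left(-5 - 11\right) - 15575} = \frac{\left(8 - -4\right) + 98}{-16 - 15575} = \frac{\left(8 + 4\right) + 98}{-15591} = \left(12 + 98\right) \left(- \frac{1}{15591}\right) = 110 \left(- \frac{1}{15591}\right) = - \frac{110}{15591}$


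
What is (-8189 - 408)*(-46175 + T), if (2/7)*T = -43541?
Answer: 3414186789/2 ≈ 1.7071e+9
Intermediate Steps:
T = -304787/2 (T = (7/2)*(-43541) = -304787/2 ≈ -1.5239e+5)
(-8189 - 408)*(-46175 + T) = (-8189 - 408)*(-46175 - 304787/2) = -8597*(-397137/2) = 3414186789/2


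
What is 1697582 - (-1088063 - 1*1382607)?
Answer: 4168252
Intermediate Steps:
1697582 - (-1088063 - 1*1382607) = 1697582 - (-1088063 - 1382607) = 1697582 - 1*(-2470670) = 1697582 + 2470670 = 4168252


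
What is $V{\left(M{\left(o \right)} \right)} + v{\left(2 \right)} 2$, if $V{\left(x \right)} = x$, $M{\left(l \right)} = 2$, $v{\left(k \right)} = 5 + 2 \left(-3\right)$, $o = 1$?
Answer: $0$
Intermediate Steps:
$v{\left(k \right)} = -1$ ($v{\left(k \right)} = 5 - 6 = -1$)
$V{\left(M{\left(o \right)} \right)} + v{\left(2 \right)} 2 = 2 - 2 = 0$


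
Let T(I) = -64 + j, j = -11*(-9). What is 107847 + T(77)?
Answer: 107882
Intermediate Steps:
j = 99
T(I) = 35 (T(I) = -64 + 99 = 35)
107847 + T(77) = 107847 + 35 = 107882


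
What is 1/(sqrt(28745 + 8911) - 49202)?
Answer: -24601/1210399574 - 3*sqrt(1046)/1210399574 ≈ -2.0405e-5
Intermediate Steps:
1/(sqrt(28745 + 8911) - 49202) = 1/(sqrt(37656) - 49202) = 1/(6*sqrt(1046) - 49202) = 1/(-49202 + 6*sqrt(1046))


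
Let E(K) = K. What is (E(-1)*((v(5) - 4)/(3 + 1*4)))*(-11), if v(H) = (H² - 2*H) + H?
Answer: 176/7 ≈ 25.143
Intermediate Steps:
v(H) = H² - H
(E(-1)*((v(5) - 4)/(3 + 1*4)))*(-11) = -(5*(-1 + 5) - 4)/(3 + 1*4)*(-11) = -(5*4 - 4)/(3 + 4)*(-11) = -(20 - 4)/7*(-11) = -16/7*(-11) = 176/7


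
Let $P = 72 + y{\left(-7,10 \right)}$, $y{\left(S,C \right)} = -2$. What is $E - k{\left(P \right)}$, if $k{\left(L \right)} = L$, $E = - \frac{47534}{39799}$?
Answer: $- \frac{2833464}{39799} \approx -71.194$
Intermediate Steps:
$E = - \frac{47534}{39799}$ ($E = \left(-47534\right) \frac{1}{39799} = - \frac{47534}{39799} \approx -1.1944$)
$P = 70$ ($P = 72 - 2 = 70$)
$E - k{\left(P \right)} = - \frac{47534}{39799} - 70 = - \frac{2833464}{39799}$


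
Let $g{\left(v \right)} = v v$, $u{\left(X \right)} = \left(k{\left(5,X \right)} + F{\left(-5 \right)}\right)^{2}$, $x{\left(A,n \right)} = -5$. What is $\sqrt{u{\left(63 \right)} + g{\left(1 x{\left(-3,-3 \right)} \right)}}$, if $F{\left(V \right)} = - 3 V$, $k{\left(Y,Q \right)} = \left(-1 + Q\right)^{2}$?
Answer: $\sqrt{14891906} \approx 3859.0$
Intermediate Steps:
$u{\left(X \right)} = \left(15 + \left(-1 + X\right)^{2}\right)^{2}$ ($u{\left(X \right)} = \left(\left(-1 + X\right)^{2} - -15\right)^{2} = \left(\left(-1 + X\right)^{2} + 15\right)^{2} = \left(15 + \left(-1 + X\right)^{2}\right)^{2}$)
$g{\left(v \right)} = v^{2}$
$\sqrt{u{\left(63 \right)} + g{\left(1 x{\left(-3,-3 \right)} \right)}} = \sqrt{\left(15 + \left(-1 + 63\right)^{2}\right)^{2} + \left(1 \left(-5\right)\right)^{2}} = \sqrt{\left(15 + 62^{2}\right)^{2} + \left(-5\right)^{2}} = \sqrt{\left(15 + 3844\right)^{2} + 25} = \sqrt{3859^{2} + 25} = \sqrt{14891881 + 25} = \sqrt{14891906}$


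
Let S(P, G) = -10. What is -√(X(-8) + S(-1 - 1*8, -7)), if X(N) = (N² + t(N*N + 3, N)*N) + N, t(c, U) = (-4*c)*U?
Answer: -I*√17106 ≈ -130.79*I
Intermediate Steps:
t(c, U) = -4*U*c
X(N) = N + N² - 4*N²*(3 + N²) (X(N) = (N² + (-4*N*(N*N + 3))*N) + N = (N² + (-4*N*(N² + 3))*N) + N = (N² + (-4*N*(3 + N²))*N) + N = (N² - 4*N²*(3 + N²)) + N = N + N² - 4*N²*(3 + N²))
-√(X(-8) + S(-1 - 1*8, -7)) = -√(-8*(1 - 11*(-8) - 4*(-8)³) - 10) = -√(-8*(1 + 88 - 4*(-512)) - 10) = -√(-8*(1 + 88 + 2048) - 10) = -√(-8*2137 - 10) = -√(-17096 - 10) = -√(-17106) = -I*√17106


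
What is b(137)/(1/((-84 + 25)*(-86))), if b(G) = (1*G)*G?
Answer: 95233906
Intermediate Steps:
b(G) = G**2 (b(G) = G*G = G**2)
b(137)/(1/((-84 + 25)*(-86))) = 137**2/(1/((-84 + 25)*(-86))) = 18769/(1/(-59*(-86))) = 18769/(1/5074) = 18769*5074 = 95233906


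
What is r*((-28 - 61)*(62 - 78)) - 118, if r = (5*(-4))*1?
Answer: -28598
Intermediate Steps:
r = -20 (r = -20*1 = -20)
r*((-28 - 61)*(62 - 78)) - 118 = -20*(-28 - 61)*(62 - 78) - 118 = -(-1780)*(-16) - 118 = -20*1424 - 118 = -28480 - 118 = -28598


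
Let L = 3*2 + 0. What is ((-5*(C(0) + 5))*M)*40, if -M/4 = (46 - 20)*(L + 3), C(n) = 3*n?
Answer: 936000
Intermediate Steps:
L = 6 (L = 6 + 0 = 6)
M = -936 (M = -4*(46 - 20)*(6 + 3) = -104*9 = -4*234 = -936)
((-5*(C(0) + 5))*M)*40 = (-5*(3*0 + 5)*(-936))*40 = (-5*(0 + 5)*(-936))*40 = (-5*5*(-936))*40 = -25*(-936)*40 = 23400*40 = 936000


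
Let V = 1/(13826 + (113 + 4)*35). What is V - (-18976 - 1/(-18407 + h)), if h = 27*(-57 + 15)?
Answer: 6645286298356/350194261 ≈ 18976.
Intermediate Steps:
h = -1134 (h = 27*(-42) = -1134)
V = 1/17921 (V = 1/(13826 + 117*35) = 1/(13826 + 4095) = 1/17921 ≈ 5.5800e-5)
V - (-18976 - 1/(-18407 + h)) = 1/17921 - (-18976 - 1/(-18407 - 1134)) = 1/17921 - (-18976 - 1/(-19541)) = 1/17921 - (-18976 - 1*(-1/19541)) = 1/17921 - (-18976 + 1/19541) = 1/17921 - 1*(-370810015/19541) = 1/17921 + 370810015/19541 = 6645286298356/350194261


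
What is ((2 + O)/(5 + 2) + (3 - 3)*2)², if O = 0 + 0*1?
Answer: 4/49 ≈ 0.081633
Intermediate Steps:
O = 0 (O = 0 + 0 = 0)
((2 + O)/(5 + 2) + (3 - 3)*2)² = ((2 + 0)/(5 + 2) + (3 - 3)*2)² = (2/7 + 0*2)² = (2*(⅐) + 0)² = (2/7 + 0)² = (2/7)² = 4/49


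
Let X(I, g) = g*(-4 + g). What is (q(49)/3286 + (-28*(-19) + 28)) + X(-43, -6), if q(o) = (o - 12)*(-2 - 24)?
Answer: 1018179/1643 ≈ 619.71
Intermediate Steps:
q(o) = 312 - 26*o (q(o) = (-12 + o)*(-26) = 312 - 26*o)
(q(49)/3286 + (-28*(-19) + 28)) + X(-43, -6) = ((312 - 26*49)/3286 + (-28*(-19) + 28)) - 6*(-4 - 6) = ((312 - 1274)*(1/3286) + (532 + 28)) - 6*(-10) = (-962*1/3286 + 560) + 60 = (-481/1643 + 560) + 60 = 919599/1643 + 60 = 1018179/1643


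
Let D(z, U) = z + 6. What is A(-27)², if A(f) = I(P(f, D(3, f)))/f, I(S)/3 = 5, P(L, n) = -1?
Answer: 25/81 ≈ 0.30864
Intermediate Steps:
D(z, U) = 6 + z
I(S) = 15 (I(S) = 3*5 = 15)
A(f) = 15/f
A(-27)² = (15/(-27))² = (15*(-1/27))² = (-5/9)² = 25/81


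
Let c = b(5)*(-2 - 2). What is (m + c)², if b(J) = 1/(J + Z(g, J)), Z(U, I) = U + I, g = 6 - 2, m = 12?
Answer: 6724/49 ≈ 137.22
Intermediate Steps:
g = 4
Z(U, I) = I + U
b(J) = 1/(4 + 2*J) (b(J) = 1/(J + (J + 4)) = 1/(J + (4 + J)) = 1/(4 + 2*J))
c = -2/7 (c = (1/(2*(2 + 5)))*(-2 - 2) = ((½)/7)*(-4) = ((½)*(⅐))*(-4) = (1/14)*(-4) = -2/7 ≈ -0.28571)
(m + c)² = (12 - 2/7)² = (82/7)² = 6724/49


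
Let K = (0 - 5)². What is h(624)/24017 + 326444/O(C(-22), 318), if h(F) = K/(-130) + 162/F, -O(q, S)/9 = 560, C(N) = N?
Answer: -7280190551/112399560 ≈ -64.771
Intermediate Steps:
K = 25 (K = (-5)² = 25)
O(q, S) = -5040 (O(q, S) = -9*560 = -5040)
h(F) = -5/26 + 162/F (h(F) = 25/(-130) + 162/F = 25*(-1/130) + 162/F = -5/26 + 162/F)
h(624)/24017 + 326444/O(C(-22), 318) = (-5/26 + 162/624)/24017 + 326444/(-5040) = (-5/26 + 162*(1/624))*(1/24017) + 326444*(-1/5040) = (-5/26 + 27/104)*(1/24017) - 81611/1260 = (7/104)*(1/24017) - 81611/1260 = 1/356824 - 81611/1260 = -7280190551/112399560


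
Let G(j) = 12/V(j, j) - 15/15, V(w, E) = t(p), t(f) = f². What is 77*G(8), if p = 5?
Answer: -1001/25 ≈ -40.040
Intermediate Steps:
V(w, E) = 25 (V(w, E) = 5² = 25)
G(j) = -13/25 (G(j) = 12/25 - 15/15 = 12*(1/25) - 15*1/15 = 12/25 - 1 = -13/25)
77*G(8) = 77*(-13/25) = -1001/25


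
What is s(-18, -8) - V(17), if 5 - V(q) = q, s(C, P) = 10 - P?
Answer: 30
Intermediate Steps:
V(q) = 5 - q
s(-18, -8) - V(17) = (10 - 1*(-8)) - (5 - 1*17) = (10 + 8) - (5 - 17) = 18 - 1*(-12) = 18 + 12 = 30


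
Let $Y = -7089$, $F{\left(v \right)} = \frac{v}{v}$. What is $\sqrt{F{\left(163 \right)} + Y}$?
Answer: $4 i \sqrt{443} \approx 84.19 i$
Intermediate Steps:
$F{\left(v \right)} = 1$
$\sqrt{F{\left(163 \right)} + Y} = \sqrt{1 - 7089} = \sqrt{-7088} = 4 i \sqrt{443}$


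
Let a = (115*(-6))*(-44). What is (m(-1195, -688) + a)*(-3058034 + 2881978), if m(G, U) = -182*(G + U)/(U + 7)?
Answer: -3579650521424/681 ≈ -5.2565e+9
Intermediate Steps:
a = 30360 (a = -690*(-44) = 30360)
m(G, U) = -182*(G + U)/(7 + U)
(m(-1195, -688) + a)*(-3058034 + 2881978) = (182*(-1*(-1195) - 1*(-688))/(7 - 688) + 30360)*(-3058034 + 2881978) = (182*(1195 + 688)/(-681) + 30360)*(-176056) = (182*(-1/681)*1883 + 30360)*(-176056) = (-342706/681 + 30360)*(-176056) = (20332454/681)*(-176056) = -3579650521424/681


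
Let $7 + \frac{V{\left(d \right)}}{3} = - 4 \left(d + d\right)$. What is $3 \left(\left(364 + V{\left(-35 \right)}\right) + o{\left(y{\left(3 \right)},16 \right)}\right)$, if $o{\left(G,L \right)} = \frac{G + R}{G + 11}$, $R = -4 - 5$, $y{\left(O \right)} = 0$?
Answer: $\frac{39012}{11} \approx 3546.5$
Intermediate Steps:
$R = -9$
$V{\left(d \right)} = -21 - 24 d$ ($V{\left(d \right)} = -21 + 3 \left(- 4 \left(d + d\right)\right) = -21 + 3 \left(- 4 \cdot 2 d\right) = -21 + 3 \left(- 8 d\right) = -21 - 24 d$)
$o{\left(G,L \right)} = \frac{-9 + G}{11 + G}$ ($o{\left(G,L \right)} = \frac{G - 9}{G + 11} = \frac{-9 + G}{11 + G}$)
$3 \left(\left(364 + V{\left(-35 \right)}\right) + o{\left(y{\left(3 \right)},16 \right)}\right) = 3 \left(\left(364 - -819\right) + \frac{-9 + 0}{11 + 0}\right) = 3 \left(\left(364 + \left(-21 + 840\right)\right) + \frac{1}{11} \left(-9\right)\right) = 3 \left(\left(364 + 819\right) + \frac{1}{11} \left(-9\right)\right) = 3 \left(1183 - \frac{9}{11}\right) = 3 \cdot \frac{13004}{11} = \frac{39012}{11}$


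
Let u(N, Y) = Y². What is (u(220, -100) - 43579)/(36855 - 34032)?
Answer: -11193/941 ≈ -11.895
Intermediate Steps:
(u(220, -100) - 43579)/(36855 - 34032) = ((-100)² - 43579)/(36855 - 34032) = (10000 - 43579)/2823 = -33579*1/2823 = -11193/941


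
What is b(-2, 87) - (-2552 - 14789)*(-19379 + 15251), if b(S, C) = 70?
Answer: -71583578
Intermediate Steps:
b(-2, 87) - (-2552 - 14789)*(-19379 + 15251) = 70 - (-2552 - 14789)*(-19379 + 15251) = 70 - (-17341)*(-4128) = 70 - 1*71583648 = 70 - 71583648 = -71583578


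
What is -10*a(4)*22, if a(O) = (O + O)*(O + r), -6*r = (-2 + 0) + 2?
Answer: -7040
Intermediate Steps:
r = 0 (r = -((-2 + 0) + 2)/6 = -(-2 + 2)/6 = -1/6*0 = 0)
a(O) = 2*O**2 (a(O) = (O + O)*(O + 0) = (2*O)*O = 2*O**2)
-10*a(4)*22 = -20*4**2*22 = -20*16*22 = -10*32*22 = -320*22 = -7040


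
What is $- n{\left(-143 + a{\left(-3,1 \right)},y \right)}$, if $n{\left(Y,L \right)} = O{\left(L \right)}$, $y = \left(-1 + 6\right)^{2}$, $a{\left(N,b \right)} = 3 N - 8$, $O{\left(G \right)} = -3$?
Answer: $3$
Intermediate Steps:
$a{\left(N,b \right)} = -8 + 3 N$
$y = 25$ ($y = 5^{2} = 25$)
$n{\left(Y,L \right)} = -3$
$- n{\left(-143 + a{\left(-3,1 \right)},y \right)} = \left(-1\right) \left(-3\right) = 3$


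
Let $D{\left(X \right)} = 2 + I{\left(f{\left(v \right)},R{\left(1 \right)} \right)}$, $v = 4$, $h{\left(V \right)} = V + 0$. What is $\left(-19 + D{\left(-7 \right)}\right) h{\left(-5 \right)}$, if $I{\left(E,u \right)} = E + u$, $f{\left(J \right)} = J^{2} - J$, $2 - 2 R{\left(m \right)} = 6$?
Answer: $35$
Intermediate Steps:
$R{\left(m \right)} = -2$ ($R{\left(m \right)} = 1 - 3 = -2$)
$h{\left(V \right)} = V$
$D{\left(X \right)} = 12$ ($D{\left(X \right)} = 2 - \left(2 - 4 \left(-1 + 4\right)\right) = 2 + \left(4 \cdot 3 - 2\right) = 2 + \left(12 - 2\right) = 2 + 10 = 12$)
$\left(-19 + D{\left(-7 \right)}\right) h{\left(-5 \right)} = \left(-19 + 12\right) \left(-5\right) = \left(-7\right) \left(-5\right) = 35$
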